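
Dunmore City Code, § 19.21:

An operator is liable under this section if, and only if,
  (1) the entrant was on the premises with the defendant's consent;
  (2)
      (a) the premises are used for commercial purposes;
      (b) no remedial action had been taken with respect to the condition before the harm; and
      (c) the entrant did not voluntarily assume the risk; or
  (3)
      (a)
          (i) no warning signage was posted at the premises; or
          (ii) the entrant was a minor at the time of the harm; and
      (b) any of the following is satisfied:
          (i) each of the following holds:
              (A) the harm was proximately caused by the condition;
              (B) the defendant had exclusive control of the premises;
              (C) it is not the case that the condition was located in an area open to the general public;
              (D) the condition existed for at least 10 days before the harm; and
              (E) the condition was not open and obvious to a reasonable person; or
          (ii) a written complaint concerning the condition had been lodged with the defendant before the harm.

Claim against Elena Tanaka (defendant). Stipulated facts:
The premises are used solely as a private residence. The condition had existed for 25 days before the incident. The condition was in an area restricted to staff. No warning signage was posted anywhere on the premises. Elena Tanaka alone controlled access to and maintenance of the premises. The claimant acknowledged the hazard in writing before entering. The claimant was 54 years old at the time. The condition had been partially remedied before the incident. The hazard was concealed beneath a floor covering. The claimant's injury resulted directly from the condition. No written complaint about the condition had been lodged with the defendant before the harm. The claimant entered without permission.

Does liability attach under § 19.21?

(1) consent to enter — not met.
(a) commercial use — fails.
(b) no remedial action — fails.
(c) no assumed risk — fails.
(2) = F AND F AND F = false.
(i) no signage posted — satisfied.
(ii) entrant a minor — not satisfied.
(a): T OR F → true.
(A) proximate cause — holds.
(B) exclusive control — met.
(C) not (public area) — satisfied.
(D) condition ≥10 days old — holds.
(E) not open/obvious — met.
So (i) is satisfied (T AND T AND T AND T AND T).
(ii) complaint lodged — not satisfied.
(b) = T OR F = true.
(3): T AND T → true.
Overall: F OR F OR T → true.

Yes — liable.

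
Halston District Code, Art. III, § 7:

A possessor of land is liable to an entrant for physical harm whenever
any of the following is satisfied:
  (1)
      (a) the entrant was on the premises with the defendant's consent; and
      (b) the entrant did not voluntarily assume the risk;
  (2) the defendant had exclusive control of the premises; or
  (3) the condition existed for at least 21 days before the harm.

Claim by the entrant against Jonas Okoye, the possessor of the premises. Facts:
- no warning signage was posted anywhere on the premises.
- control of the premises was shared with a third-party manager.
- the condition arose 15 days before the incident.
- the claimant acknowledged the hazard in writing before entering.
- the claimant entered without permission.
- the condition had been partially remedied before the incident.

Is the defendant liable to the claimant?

No — not liable.

(a) consent to enter — not met.
(b) no assumed risk — not satisfied.
(1) = F AND F = false.
(2) exclusive control — not satisfied.
(3) condition ≥21 days old — not satisfied.
Overall: F OR F OR F → false.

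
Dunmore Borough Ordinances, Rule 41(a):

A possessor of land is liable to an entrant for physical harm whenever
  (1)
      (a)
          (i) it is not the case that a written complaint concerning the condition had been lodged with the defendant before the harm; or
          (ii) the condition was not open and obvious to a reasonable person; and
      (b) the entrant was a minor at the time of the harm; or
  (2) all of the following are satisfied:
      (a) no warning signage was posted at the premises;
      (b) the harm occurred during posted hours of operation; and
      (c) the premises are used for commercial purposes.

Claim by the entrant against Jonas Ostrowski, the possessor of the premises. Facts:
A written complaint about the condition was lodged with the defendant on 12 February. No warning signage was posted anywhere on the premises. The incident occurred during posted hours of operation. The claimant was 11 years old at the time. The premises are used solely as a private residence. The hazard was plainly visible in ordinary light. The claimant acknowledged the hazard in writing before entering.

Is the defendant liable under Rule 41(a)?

No — not liable.

(i) not (complaint lodged) — fails.
(ii) not open/obvious — not satisfied.
(a): F OR F → false.
(b) entrant a minor — holds.
(1) = F AND T = false.
(a) no signage posted — holds.
(b) during posted hours — satisfied.
(c) commercial use — not met.
(2) = T AND T AND F = false.
So Overall is not satisfied (F OR F).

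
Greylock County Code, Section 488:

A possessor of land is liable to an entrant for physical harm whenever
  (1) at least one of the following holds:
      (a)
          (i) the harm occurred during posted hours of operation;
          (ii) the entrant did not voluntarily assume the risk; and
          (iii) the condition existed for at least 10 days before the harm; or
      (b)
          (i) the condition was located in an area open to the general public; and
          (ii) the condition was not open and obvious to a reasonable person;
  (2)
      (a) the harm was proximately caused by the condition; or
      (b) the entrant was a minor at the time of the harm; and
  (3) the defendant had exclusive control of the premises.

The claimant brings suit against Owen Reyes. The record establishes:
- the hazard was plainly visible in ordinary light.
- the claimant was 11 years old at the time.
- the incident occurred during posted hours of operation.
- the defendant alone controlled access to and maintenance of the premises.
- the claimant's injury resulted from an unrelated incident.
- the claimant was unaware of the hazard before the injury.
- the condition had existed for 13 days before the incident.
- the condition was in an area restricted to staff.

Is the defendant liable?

Yes — liable.

(i) during posted hours — holds.
(ii) no assumed risk — met.
(iii) condition ≥10 days old — met.
(a) = T AND T AND T = true.
(i) public area — not met.
(ii) not open/obvious — not met.
(b) = F AND F = false.
(1) = T OR F = true.
(a) proximate cause — fails.
(b) entrant a minor — met.
(2): F OR T → true.
(3) exclusive control — holds.
Overall: T AND T AND T → true.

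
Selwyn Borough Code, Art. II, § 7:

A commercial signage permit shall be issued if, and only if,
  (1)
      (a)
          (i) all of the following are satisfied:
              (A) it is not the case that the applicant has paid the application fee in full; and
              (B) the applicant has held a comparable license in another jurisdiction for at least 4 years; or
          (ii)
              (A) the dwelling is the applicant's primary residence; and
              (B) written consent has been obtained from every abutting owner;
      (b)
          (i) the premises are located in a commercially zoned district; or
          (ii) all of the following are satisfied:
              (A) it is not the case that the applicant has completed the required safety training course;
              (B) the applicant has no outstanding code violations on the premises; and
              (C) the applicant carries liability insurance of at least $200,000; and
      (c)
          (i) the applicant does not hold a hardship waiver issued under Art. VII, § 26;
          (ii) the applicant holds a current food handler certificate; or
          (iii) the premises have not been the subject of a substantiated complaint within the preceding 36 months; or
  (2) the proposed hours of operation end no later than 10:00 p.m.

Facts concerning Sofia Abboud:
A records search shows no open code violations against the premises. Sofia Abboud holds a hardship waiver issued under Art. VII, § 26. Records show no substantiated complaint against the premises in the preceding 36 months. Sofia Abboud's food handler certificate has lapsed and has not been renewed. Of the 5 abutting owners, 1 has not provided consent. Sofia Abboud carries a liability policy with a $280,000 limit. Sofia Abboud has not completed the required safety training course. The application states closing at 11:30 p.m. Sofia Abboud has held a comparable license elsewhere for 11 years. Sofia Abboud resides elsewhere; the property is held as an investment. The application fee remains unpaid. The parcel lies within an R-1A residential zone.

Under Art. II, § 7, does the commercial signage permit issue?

(A) not (fee paid) — satisfied.
(B) prior license ≥ 4 yr — satisfied.
(i) = T AND T = true.
(A) primary residence — not met.
(B) all abutters consent — not met.
So (ii) is not satisfied (F AND F).
So (a) is satisfied (T OR F).
(i) commercially zoned — not met.
(A) not (safety training) — satisfied.
(B) no code violations — holds.
(C) insurance ≥ $200,000 — met.
(ii): T AND T AND T → true.
(b) = F OR T = true.
(i) not (hardship waiver) — fails.
(ii) food handler cert. — not satisfied.
(iii) no complaint in 36 mo. — satisfied.
(c): F OR F OR T → true.
(1) = T AND T AND T = true.
(2) closes by 10 p.m. — not met.
Overall = T OR F = true.

Yes — granted.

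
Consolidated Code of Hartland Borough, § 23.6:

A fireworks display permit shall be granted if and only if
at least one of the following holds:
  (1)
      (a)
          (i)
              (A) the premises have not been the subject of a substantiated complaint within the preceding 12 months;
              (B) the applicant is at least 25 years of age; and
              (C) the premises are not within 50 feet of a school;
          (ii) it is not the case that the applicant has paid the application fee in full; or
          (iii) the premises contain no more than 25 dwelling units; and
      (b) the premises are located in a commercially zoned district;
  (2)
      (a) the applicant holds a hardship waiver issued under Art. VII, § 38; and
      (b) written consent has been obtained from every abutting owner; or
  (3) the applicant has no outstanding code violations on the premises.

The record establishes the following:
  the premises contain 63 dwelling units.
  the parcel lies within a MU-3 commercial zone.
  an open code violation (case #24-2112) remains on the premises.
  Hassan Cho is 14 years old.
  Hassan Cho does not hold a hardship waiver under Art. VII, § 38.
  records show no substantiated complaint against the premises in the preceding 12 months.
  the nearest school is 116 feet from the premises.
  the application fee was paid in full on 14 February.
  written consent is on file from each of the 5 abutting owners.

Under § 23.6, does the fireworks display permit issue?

No — denied.

(A) no complaint in 12 mo. — met.
(B) age ≥ 25 — not met.
(C) ≥50 ft from school — satisfied.
(i) = T AND F AND T = false.
(ii) not (fee paid) — not satisfied.
(iii) ≤ 25 units — fails.
So (a) is not satisfied (F OR F OR F).
(b) commercially zoned — met.
(1): F AND T → false.
(a) hardship waiver — not met.
(b) all abutters consent — holds.
So (2) is not satisfied (F AND T).
(3) no code violations — not met.
So Overall is not satisfied (F OR F OR F).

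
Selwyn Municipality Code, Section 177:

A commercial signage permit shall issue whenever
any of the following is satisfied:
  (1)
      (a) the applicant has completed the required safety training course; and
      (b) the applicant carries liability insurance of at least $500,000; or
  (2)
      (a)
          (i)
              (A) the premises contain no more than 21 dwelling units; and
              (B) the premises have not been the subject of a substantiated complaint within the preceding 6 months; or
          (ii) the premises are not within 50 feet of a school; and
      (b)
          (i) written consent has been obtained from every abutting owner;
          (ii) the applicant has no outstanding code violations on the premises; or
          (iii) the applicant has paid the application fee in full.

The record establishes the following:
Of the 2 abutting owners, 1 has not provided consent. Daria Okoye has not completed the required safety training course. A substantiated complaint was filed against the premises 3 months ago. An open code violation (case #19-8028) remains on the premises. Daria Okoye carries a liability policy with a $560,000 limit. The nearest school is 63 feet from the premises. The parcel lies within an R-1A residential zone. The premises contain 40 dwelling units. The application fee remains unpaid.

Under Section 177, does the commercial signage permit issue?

No — denied.

(a) safety training — not satisfied.
(b) insurance ≥ $500,000 — satisfied.
So (1) is not satisfied (F AND T).
(A) ≤ 21 units — not met.
(B) no complaint in 6 mo. — not satisfied.
(i): F AND F → false.
(ii) ≥50 ft from school — met.
So (a) is satisfied (F OR T).
(i) all abutters consent — fails.
(ii) no code violations — not satisfied.
(iii) fee paid — fails.
(b): F OR F OR F → false.
(2) = T AND F = false.
Overall: F OR F → false.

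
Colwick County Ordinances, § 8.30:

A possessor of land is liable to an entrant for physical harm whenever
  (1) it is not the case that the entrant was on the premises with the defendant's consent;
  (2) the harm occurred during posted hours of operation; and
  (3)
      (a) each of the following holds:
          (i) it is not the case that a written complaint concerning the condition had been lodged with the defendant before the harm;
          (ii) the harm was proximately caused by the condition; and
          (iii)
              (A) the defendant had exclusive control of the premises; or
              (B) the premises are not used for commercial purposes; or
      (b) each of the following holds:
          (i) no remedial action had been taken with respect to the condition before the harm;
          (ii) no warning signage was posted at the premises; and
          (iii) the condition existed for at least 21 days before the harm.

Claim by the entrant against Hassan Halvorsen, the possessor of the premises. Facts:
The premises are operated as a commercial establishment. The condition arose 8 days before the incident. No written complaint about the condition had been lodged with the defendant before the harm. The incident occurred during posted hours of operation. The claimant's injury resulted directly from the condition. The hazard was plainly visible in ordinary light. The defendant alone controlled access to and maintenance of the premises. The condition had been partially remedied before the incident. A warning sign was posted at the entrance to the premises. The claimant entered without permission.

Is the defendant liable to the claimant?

(1) not (consent to enter) — met.
(2) during posted hours — satisfied.
(i) not (complaint lodged) — holds.
(ii) proximate cause — holds.
(A) exclusive control — holds.
(B) not (commercial use) — not satisfied.
(iii) = T OR F = true.
(a): T AND T AND T → true.
(i) no remedial action — fails.
(ii) no signage posted — fails.
(iii) condition ≥21 days old — not satisfied.
(b) = F AND F AND F = false.
So (3) is satisfied (T OR F).
So Overall is satisfied (T AND T AND T).

Yes — liable.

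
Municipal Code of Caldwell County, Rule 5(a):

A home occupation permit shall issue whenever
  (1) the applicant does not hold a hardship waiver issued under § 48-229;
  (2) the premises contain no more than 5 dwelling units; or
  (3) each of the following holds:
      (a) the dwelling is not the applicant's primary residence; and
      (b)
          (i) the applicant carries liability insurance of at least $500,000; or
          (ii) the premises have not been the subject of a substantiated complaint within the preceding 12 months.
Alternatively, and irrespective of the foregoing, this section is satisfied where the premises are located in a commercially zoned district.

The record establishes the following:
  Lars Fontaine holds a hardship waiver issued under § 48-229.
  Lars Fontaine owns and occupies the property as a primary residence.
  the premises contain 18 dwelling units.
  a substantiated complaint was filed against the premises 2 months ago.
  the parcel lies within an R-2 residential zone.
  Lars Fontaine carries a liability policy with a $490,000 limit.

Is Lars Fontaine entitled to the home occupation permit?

No — denied.

(1) not (hardship waiver) — not satisfied.
(2) ≤ 5 units — not satisfied.
(a) not (primary residence) — fails.
(i) insurance ≥ $500,000 — not satisfied.
(ii) no complaint in 12 mo. — not met.
So (b) is not satisfied (F OR F).
So (3) is not satisfied (F AND F).
Overall: F OR F OR F → false.
Exception (commercially zoned) — not satisfied.
Result: main false OR exception false → false.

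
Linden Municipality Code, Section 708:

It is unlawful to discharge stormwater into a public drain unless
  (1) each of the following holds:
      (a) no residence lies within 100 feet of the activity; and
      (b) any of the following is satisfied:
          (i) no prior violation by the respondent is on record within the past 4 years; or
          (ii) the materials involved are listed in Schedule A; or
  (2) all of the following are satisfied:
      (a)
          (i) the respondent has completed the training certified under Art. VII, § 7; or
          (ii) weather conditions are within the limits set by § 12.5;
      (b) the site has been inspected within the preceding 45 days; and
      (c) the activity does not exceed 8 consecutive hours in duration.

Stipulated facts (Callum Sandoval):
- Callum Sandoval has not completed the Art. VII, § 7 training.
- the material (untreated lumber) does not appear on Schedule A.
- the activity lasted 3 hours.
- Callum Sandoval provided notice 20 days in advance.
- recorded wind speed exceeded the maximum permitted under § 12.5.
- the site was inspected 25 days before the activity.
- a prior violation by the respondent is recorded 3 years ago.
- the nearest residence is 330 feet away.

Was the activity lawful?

(a) no residence in 100 ft — met.
(i) no prior violation — not satisfied.
(ii) Schedule A material — fails.
So (b) is not satisfied (F OR F).
(1) = T AND F = false.
(i) training certified — not satisfied.
(ii) weather ok — fails.
So (a) is not satisfied (F OR F).
(b) site inspected — satisfied.
(c) ≤ 8 hrs duration — holds.
So (2) is not satisfied (F AND T AND T).
Overall = F OR F = false.

No — unlawful.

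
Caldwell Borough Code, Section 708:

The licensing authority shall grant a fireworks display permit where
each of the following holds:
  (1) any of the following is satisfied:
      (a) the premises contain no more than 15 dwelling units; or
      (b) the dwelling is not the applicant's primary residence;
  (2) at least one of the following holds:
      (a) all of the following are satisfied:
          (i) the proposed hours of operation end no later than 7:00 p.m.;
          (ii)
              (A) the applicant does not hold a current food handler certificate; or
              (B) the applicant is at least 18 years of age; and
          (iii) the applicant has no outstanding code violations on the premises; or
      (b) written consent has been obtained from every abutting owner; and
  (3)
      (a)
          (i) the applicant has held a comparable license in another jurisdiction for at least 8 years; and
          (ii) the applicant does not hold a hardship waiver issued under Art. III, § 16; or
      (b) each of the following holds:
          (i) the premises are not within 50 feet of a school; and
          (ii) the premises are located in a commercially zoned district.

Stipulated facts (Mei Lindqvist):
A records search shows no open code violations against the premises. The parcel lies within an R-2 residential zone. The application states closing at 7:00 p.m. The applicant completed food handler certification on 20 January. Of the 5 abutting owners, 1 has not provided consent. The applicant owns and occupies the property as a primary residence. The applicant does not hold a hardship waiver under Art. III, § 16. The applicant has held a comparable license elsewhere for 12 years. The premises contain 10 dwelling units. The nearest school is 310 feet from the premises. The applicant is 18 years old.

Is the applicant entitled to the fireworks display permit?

(a) ≤ 15 units — satisfied.
(b) not (primary residence) — not satisfied.
So (1) is satisfied (T OR F).
(i) closes by 7 p.m. — holds.
(A) not (food handler cert.) — not met.
(B) age ≥ 18 — holds.
(ii): F OR T → true.
(iii) no code violations — met.
So (a) is satisfied (T AND T AND T).
(b) all abutters consent — not satisfied.
(2) = T OR F = true.
(i) prior license ≥ 8 yr — met.
(ii) not (hardship waiver) — satisfied.
So (a) is satisfied (T AND T).
(i) ≥50 ft from school — satisfied.
(ii) commercially zoned — not met.
(b) = T AND F = false.
So (3) is satisfied (T OR F).
Overall: T AND T AND T → true.

Yes — granted.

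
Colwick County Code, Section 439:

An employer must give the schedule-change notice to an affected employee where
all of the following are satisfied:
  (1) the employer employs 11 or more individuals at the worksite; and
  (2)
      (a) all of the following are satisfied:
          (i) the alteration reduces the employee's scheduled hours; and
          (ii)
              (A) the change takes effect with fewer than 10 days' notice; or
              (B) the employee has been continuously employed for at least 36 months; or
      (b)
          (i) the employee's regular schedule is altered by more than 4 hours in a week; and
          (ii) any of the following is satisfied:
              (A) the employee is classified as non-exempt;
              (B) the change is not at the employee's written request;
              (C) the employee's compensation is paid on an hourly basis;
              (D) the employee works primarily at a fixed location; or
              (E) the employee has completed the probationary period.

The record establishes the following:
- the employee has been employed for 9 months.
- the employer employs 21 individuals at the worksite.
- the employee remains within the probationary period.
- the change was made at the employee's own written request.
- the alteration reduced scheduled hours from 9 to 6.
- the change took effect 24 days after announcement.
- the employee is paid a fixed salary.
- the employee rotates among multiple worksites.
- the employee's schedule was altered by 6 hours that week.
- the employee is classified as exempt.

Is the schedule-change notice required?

No — not required.

(1) ≥ 11 at site — met.
(i) hours reduced — satisfied.
(A) < 10 days' notice — fails.
(B) tenure ≥ 36 mo. — fails.
(ii): F OR F → false.
(a) = T AND F = false.
(i) schedule shift > 4h — holds.
(A) non-exempt — not met.
(B) not employee-requested — fails.
(C) hourly-paid — not met.
(D) fixed location — fails.
(E) past probation — not met.
So (ii) is not satisfied (F OR F OR F OR F OR F).
(b): T AND F → false.
(2): F OR F → false.
So Overall is not satisfied (T AND F).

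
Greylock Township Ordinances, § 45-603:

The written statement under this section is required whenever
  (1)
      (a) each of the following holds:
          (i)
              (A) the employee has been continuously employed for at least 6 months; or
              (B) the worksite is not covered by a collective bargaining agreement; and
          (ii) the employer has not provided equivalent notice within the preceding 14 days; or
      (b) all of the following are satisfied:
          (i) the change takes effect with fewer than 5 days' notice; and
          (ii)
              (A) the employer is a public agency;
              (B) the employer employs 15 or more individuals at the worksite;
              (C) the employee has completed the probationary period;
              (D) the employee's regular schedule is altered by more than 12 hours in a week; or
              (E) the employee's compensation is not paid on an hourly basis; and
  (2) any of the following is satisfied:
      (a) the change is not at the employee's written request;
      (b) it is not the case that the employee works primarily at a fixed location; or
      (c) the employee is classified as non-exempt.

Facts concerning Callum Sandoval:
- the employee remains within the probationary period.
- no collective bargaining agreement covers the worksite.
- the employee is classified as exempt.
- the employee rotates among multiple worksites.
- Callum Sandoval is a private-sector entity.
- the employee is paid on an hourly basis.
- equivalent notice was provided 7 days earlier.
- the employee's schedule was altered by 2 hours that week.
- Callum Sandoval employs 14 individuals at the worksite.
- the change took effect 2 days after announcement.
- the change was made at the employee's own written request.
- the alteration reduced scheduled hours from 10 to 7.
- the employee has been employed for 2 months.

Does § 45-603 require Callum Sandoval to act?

No — not required.

(A) tenure ≥ 6 mo. — not met.
(B) no CBA — met.
(i) = F OR T = true.
(ii) no recent notice — fails.
(a) = T AND F = false.
(i) < 5 days' notice — holds.
(A) public agency — not met.
(B) ≥ 15 at site — not satisfied.
(C) past probation — not met.
(D) schedule shift > 12h — not met.
(E) not (hourly-paid) — not satisfied.
So (ii) is not satisfied (F OR F OR F OR F OR F).
(b) = T AND F = false.
(1) = F OR F = false.
(a) not employee-requested — fails.
(b) not (fixed location) — holds.
(c) non-exempt — fails.
(2): F OR T OR F → true.
So Overall is not satisfied (F AND T).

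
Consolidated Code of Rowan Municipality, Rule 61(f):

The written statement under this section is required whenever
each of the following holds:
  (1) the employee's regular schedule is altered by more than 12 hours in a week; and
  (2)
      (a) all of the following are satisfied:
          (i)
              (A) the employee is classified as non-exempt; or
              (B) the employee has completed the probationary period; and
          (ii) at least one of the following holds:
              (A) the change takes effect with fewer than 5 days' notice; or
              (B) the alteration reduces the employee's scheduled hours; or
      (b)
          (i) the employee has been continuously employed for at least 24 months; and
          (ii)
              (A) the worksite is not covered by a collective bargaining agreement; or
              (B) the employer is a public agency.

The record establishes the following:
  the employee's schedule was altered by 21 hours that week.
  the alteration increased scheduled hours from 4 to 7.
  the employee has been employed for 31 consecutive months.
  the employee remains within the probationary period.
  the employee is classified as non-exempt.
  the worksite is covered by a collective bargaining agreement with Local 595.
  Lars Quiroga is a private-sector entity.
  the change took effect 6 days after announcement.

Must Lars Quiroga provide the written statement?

No — not required.

(1) schedule shift > 12h — holds.
(A) non-exempt — met.
(B) past probation — not satisfied.
So (i) is satisfied (T OR F).
(A) < 5 days' notice — not met.
(B) hours reduced — not met.
So (ii) is not satisfied (F OR F).
(a) = T AND F = false.
(i) tenure ≥ 24 mo. — holds.
(A) no CBA — fails.
(B) public agency — fails.
So (ii) is not satisfied (F OR F).
So (b) is not satisfied (T AND F).
So (2) is not satisfied (F OR F).
Overall = T AND F = false.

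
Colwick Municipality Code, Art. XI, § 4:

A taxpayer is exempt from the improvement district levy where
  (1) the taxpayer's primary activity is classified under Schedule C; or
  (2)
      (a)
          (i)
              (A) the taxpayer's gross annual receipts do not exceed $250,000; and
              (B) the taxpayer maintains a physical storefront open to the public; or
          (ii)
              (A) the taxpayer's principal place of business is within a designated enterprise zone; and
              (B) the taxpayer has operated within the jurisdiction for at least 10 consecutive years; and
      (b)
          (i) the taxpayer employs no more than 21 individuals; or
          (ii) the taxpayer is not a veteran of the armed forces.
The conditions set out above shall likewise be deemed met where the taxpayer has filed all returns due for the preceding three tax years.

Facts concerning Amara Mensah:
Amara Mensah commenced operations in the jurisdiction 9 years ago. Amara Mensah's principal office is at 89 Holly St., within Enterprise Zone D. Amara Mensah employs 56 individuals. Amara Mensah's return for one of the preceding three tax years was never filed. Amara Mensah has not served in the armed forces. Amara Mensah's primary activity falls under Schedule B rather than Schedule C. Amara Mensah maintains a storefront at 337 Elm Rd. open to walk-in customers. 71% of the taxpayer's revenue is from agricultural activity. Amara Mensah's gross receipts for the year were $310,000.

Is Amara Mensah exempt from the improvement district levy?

No — not exempt.

(1) Schedule C activity — not met.
(A) receipts ≤ $250,000 — not satisfied.
(B) has storefront — met.
So (i) is not satisfied (F AND T).
(A) in enterprise zone — holds.
(B) ≥ 10 yrs in jurisdiction — not met.
So (ii) is not satisfied (T AND F).
(a): F OR F → false.
(i) ≤ 21 employees — not satisfied.
(ii) not (veteran) — satisfied.
(b): F OR T → true.
(2): F AND T → false.
Overall = F OR F = false.
Exception (returns current) — not satisfied.
Result: main false OR exception false → false.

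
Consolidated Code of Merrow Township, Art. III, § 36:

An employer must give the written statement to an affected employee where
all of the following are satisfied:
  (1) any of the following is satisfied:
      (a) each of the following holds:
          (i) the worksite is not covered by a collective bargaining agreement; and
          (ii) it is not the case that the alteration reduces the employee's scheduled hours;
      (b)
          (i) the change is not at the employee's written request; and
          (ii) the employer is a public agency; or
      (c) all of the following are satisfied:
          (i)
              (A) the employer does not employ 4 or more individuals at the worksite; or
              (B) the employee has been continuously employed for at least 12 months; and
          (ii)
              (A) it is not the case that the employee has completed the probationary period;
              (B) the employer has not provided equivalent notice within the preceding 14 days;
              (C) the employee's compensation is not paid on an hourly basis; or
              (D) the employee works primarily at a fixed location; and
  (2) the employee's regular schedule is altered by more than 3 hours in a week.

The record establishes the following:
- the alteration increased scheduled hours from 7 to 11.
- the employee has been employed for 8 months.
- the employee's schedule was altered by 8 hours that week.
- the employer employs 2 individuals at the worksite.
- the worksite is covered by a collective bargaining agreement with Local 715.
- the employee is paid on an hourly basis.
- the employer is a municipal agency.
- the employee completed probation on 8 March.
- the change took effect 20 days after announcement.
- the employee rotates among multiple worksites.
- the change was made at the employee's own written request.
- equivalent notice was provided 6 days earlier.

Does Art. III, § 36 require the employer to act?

(i) no CBA — not satisfied.
(ii) not (hours reduced) — holds.
(a): F AND T → false.
(i) not employee-requested — not met.
(ii) public agency — holds.
(b): F AND T → false.
(A) not (≥ 4 at site) — met.
(B) tenure ≥ 12 mo. — fails.
(i): T OR F → true.
(A) not (past probation) — fails.
(B) no recent notice — fails.
(C) not (hourly-paid) — not satisfied.
(D) fixed location — not met.
(ii): F OR F OR F OR F → false.
So (c) is not satisfied (T AND F).
(1) = F OR F OR F = false.
(2) schedule shift > 3h — holds.
So Overall is not satisfied (F AND T).

No — not required.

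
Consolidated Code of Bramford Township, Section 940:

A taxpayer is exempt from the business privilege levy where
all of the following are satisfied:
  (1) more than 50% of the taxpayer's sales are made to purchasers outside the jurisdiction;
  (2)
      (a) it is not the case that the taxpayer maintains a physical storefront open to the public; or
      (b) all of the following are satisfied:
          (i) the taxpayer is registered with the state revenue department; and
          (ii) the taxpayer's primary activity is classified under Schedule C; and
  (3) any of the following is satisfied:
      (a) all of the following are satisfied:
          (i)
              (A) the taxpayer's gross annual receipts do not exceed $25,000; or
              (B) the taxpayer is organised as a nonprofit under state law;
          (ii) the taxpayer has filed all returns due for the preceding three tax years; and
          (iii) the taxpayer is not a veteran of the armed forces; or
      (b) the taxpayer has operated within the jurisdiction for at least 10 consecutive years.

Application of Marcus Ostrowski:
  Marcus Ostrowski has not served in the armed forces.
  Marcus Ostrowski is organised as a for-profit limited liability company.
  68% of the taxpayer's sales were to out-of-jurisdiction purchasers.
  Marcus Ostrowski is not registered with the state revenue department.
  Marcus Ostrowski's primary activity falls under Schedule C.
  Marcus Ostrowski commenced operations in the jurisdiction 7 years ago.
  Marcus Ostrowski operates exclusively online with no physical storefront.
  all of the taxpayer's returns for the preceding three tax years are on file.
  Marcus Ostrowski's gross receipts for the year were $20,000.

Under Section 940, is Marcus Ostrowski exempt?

Yes — exempt.

(1) >50% out-of-jur. sales — met.
(a) not (has storefront) — holds.
(i) state-registered — fails.
(ii) Schedule C activity — met.
(b): F AND T → false.
So (2) is satisfied (T OR F).
(A) receipts ≤ $25,000 — met.
(B) nonprofit — not satisfied.
So (i) is satisfied (T OR F).
(ii) returns current — met.
(iii) not (veteran) — satisfied.
(a): T AND T AND T → true.
(b) ≥ 10 yrs in jurisdiction — not met.
(3): T OR F → true.
So Overall is satisfied (T AND T AND T).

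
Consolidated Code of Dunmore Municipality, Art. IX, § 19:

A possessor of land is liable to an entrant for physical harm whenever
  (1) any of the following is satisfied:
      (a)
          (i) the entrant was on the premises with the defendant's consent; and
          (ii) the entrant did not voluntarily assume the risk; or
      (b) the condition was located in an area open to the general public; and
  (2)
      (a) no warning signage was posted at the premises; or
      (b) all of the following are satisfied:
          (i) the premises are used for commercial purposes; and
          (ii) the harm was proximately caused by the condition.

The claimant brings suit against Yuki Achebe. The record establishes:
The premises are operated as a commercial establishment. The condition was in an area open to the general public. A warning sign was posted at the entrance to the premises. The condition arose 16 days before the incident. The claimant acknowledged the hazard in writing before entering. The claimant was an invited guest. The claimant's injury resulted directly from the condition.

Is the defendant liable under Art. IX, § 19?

(i) consent to enter — met.
(ii) no assumed risk — not met.
(a): T AND F → false.
(b) public area — met.
(1): F OR T → true.
(a) no signage posted — not satisfied.
(i) commercial use — holds.
(ii) proximate cause — satisfied.
(b) = T AND T = true.
So (2) is satisfied (F OR T).
So Overall is satisfied (T AND T).

Yes — liable.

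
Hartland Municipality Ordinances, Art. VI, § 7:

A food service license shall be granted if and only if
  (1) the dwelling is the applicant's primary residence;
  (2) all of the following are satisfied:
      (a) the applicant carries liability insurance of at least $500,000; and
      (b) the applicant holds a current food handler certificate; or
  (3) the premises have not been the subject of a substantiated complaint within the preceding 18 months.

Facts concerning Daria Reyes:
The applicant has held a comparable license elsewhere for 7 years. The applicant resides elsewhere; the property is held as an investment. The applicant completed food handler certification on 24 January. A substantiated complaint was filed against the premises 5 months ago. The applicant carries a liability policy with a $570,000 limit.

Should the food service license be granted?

Yes — granted.

(1) primary residence — not met.
(a) insurance ≥ $500,000 — holds.
(b) food handler cert. — holds.
(2): T AND T → true.
(3) no complaint in 18 mo. — not satisfied.
So Overall is satisfied (F OR T OR F).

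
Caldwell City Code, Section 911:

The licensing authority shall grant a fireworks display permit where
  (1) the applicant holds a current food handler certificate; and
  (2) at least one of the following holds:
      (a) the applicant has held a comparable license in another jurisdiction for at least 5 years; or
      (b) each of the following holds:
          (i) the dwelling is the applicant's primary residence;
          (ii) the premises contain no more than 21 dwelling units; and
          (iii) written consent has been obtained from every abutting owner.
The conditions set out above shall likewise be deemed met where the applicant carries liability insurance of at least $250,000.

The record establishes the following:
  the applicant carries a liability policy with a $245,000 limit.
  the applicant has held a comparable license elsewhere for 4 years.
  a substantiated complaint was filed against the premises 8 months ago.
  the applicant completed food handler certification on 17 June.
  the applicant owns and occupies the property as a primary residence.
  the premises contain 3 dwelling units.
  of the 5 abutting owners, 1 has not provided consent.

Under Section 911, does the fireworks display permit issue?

No — denied.

(1) food handler cert. — holds.
(a) prior license ≥ 5 yr — not satisfied.
(i) primary residence — met.
(ii) ≤ 21 units — satisfied.
(iii) all abutters consent — fails.
So (b) is not satisfied (T AND T AND F).
(2): F OR F → false.
So Overall is not satisfied (T AND F).
Exception (insurance ≥ $250,000) — not satisfied.
Result: main false OR exception false → false.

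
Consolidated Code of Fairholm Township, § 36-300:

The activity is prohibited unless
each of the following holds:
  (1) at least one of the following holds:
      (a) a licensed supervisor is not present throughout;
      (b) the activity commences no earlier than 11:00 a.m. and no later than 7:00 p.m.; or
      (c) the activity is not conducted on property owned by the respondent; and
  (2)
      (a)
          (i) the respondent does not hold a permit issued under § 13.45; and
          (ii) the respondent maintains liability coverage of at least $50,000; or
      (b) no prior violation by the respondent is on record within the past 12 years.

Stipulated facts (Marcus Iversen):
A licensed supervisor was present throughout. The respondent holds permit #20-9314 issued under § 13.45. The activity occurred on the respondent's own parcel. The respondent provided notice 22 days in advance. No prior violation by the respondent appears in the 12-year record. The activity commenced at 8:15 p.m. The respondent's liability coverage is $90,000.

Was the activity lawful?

(a) not (supervisor present) — not met.
(b) start within hours — fails.
(c) not (own property) — not met.
(1): F OR F OR F → false.
(i) not (holds permit) — not met.
(ii) coverage ≥ $50,000 — met.
(a) = F AND T = false.
(b) no prior violation — met.
(2): F OR T → true.
Overall: F AND T → false.

No — unlawful.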